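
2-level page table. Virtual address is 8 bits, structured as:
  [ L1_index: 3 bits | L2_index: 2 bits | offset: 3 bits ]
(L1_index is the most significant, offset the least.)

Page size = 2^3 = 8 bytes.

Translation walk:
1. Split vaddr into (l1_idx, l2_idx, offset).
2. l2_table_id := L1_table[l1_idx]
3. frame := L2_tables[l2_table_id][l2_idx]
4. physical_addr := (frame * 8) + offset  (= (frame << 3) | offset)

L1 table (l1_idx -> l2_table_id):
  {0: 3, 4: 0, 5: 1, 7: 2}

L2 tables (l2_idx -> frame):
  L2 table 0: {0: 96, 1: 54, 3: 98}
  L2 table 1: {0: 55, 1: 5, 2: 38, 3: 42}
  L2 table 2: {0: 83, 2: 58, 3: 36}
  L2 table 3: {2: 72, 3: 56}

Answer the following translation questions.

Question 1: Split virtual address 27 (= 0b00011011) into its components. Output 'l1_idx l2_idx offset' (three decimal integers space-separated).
Answer: 0 3 3

Derivation:
vaddr = 27 = 0b00011011
  top 3 bits -> l1_idx = 0
  next 2 bits -> l2_idx = 3
  bottom 3 bits -> offset = 3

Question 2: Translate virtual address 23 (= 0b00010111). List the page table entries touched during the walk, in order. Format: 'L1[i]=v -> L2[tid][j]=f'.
vaddr = 23 = 0b00010111
Split: l1_idx=0, l2_idx=2, offset=7

Answer: L1[0]=3 -> L2[3][2]=72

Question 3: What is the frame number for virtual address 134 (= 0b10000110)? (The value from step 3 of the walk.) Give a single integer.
Answer: 96

Derivation:
vaddr = 134: l1_idx=4, l2_idx=0
L1[4] = 0; L2[0][0] = 96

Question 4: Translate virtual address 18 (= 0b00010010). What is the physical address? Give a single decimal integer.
Answer: 578

Derivation:
vaddr = 18 = 0b00010010
Split: l1_idx=0, l2_idx=2, offset=2
L1[0] = 3
L2[3][2] = 72
paddr = 72 * 8 + 2 = 578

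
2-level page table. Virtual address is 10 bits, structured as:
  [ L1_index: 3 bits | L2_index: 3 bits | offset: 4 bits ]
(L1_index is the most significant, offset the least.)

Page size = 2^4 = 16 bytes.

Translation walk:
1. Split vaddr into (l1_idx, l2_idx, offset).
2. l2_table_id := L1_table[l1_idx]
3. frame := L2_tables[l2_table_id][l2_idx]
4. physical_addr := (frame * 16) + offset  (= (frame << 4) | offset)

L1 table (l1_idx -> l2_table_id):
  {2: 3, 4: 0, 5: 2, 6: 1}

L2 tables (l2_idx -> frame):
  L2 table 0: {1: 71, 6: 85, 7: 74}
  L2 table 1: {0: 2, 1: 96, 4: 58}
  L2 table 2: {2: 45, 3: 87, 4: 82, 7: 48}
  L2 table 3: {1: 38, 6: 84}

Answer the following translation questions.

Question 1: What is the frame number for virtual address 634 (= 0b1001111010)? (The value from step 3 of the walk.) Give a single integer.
Answer: 74

Derivation:
vaddr = 634: l1_idx=4, l2_idx=7
L1[4] = 0; L2[0][7] = 74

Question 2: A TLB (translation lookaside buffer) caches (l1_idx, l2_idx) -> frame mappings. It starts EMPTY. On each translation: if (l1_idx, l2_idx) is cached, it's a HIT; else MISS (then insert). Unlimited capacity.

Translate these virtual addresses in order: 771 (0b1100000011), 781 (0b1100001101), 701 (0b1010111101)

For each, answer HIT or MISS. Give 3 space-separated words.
Answer: MISS HIT MISS

Derivation:
vaddr=771: (6,0) not in TLB -> MISS, insert
vaddr=781: (6,0) in TLB -> HIT
vaddr=701: (5,3) not in TLB -> MISS, insert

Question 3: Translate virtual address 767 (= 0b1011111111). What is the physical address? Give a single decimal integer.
Answer: 783

Derivation:
vaddr = 767 = 0b1011111111
Split: l1_idx=5, l2_idx=7, offset=15
L1[5] = 2
L2[2][7] = 48
paddr = 48 * 16 + 15 = 783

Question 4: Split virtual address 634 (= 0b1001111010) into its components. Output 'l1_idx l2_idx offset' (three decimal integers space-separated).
vaddr = 634 = 0b1001111010
  top 3 bits -> l1_idx = 4
  next 3 bits -> l2_idx = 7
  bottom 4 bits -> offset = 10

Answer: 4 7 10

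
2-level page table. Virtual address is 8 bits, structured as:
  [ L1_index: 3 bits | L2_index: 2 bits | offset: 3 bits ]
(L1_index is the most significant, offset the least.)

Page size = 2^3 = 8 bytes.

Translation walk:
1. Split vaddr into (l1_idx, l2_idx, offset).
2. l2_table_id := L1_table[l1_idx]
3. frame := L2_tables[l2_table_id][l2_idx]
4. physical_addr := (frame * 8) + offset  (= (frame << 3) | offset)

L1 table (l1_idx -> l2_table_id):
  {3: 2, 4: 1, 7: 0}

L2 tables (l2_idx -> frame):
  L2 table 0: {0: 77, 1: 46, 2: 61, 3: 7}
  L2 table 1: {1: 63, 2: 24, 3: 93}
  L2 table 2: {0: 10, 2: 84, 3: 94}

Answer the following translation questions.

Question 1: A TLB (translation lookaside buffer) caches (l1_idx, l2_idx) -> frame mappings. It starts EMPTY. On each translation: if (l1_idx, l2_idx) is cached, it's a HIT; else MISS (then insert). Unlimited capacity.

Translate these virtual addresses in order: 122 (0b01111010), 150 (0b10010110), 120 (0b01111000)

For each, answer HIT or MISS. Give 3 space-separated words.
vaddr=122: (3,3) not in TLB -> MISS, insert
vaddr=150: (4,2) not in TLB -> MISS, insert
vaddr=120: (3,3) in TLB -> HIT

Answer: MISS MISS HIT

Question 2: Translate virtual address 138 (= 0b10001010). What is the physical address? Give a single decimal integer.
Answer: 506

Derivation:
vaddr = 138 = 0b10001010
Split: l1_idx=4, l2_idx=1, offset=2
L1[4] = 1
L2[1][1] = 63
paddr = 63 * 8 + 2 = 506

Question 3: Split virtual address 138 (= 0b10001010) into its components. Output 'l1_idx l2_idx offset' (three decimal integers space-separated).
Answer: 4 1 2

Derivation:
vaddr = 138 = 0b10001010
  top 3 bits -> l1_idx = 4
  next 2 bits -> l2_idx = 1
  bottom 3 bits -> offset = 2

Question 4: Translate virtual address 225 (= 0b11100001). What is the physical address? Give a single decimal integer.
vaddr = 225 = 0b11100001
Split: l1_idx=7, l2_idx=0, offset=1
L1[7] = 0
L2[0][0] = 77
paddr = 77 * 8 + 1 = 617

Answer: 617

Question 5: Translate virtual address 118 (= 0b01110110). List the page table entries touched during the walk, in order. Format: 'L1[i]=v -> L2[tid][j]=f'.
Answer: L1[3]=2 -> L2[2][2]=84

Derivation:
vaddr = 118 = 0b01110110
Split: l1_idx=3, l2_idx=2, offset=6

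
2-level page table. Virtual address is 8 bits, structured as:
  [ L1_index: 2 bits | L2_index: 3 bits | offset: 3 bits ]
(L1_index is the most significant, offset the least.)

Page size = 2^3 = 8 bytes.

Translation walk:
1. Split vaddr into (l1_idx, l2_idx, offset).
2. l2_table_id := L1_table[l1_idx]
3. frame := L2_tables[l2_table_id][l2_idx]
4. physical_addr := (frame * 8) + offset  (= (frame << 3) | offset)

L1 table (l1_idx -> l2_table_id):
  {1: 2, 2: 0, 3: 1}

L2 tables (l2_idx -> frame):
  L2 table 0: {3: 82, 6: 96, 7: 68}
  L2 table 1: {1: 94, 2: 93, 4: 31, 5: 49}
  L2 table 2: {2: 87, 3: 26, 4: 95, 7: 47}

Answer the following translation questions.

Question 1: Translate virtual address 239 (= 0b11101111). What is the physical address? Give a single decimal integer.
Answer: 399

Derivation:
vaddr = 239 = 0b11101111
Split: l1_idx=3, l2_idx=5, offset=7
L1[3] = 1
L2[1][5] = 49
paddr = 49 * 8 + 7 = 399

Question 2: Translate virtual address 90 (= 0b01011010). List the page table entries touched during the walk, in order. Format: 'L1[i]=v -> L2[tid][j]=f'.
vaddr = 90 = 0b01011010
Split: l1_idx=1, l2_idx=3, offset=2

Answer: L1[1]=2 -> L2[2][3]=26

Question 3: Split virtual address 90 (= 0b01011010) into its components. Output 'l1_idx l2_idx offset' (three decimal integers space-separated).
vaddr = 90 = 0b01011010
  top 2 bits -> l1_idx = 1
  next 3 bits -> l2_idx = 3
  bottom 3 bits -> offset = 2

Answer: 1 3 2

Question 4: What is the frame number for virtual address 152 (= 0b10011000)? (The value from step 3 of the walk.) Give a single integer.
Answer: 82

Derivation:
vaddr = 152: l1_idx=2, l2_idx=3
L1[2] = 0; L2[0][3] = 82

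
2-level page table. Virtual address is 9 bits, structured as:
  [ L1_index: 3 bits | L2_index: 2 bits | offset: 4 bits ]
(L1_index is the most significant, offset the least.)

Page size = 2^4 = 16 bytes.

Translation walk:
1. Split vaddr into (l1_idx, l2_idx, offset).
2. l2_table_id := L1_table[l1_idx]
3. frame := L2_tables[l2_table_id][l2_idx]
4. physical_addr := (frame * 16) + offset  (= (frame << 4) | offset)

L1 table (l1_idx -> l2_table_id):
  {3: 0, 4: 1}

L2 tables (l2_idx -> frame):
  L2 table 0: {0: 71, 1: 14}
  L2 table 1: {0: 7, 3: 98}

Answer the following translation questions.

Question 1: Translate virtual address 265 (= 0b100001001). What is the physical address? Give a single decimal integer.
vaddr = 265 = 0b100001001
Split: l1_idx=4, l2_idx=0, offset=9
L1[4] = 1
L2[1][0] = 7
paddr = 7 * 16 + 9 = 121

Answer: 121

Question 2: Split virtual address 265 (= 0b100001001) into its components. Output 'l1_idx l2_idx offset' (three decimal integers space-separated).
Answer: 4 0 9

Derivation:
vaddr = 265 = 0b100001001
  top 3 bits -> l1_idx = 4
  next 2 bits -> l2_idx = 0
  bottom 4 bits -> offset = 9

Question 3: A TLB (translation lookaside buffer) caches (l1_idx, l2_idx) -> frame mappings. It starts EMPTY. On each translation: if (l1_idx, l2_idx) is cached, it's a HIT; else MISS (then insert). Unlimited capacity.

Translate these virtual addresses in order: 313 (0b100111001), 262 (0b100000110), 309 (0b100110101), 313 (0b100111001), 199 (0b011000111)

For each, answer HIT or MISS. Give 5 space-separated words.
vaddr=313: (4,3) not in TLB -> MISS, insert
vaddr=262: (4,0) not in TLB -> MISS, insert
vaddr=309: (4,3) in TLB -> HIT
vaddr=313: (4,3) in TLB -> HIT
vaddr=199: (3,0) not in TLB -> MISS, insert

Answer: MISS MISS HIT HIT MISS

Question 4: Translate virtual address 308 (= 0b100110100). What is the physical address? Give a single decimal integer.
vaddr = 308 = 0b100110100
Split: l1_idx=4, l2_idx=3, offset=4
L1[4] = 1
L2[1][3] = 98
paddr = 98 * 16 + 4 = 1572

Answer: 1572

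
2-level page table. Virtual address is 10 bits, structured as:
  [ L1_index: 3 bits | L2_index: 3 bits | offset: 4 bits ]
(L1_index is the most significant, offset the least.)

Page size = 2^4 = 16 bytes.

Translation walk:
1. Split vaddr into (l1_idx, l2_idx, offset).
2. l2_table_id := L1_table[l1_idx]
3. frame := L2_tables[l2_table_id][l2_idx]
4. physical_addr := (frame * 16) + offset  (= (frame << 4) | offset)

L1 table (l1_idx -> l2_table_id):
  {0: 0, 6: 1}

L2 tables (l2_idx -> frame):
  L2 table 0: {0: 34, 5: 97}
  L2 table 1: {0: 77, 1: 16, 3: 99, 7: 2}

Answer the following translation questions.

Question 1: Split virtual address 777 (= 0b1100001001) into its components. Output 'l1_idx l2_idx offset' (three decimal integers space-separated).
Answer: 6 0 9

Derivation:
vaddr = 777 = 0b1100001001
  top 3 bits -> l1_idx = 6
  next 3 bits -> l2_idx = 0
  bottom 4 bits -> offset = 9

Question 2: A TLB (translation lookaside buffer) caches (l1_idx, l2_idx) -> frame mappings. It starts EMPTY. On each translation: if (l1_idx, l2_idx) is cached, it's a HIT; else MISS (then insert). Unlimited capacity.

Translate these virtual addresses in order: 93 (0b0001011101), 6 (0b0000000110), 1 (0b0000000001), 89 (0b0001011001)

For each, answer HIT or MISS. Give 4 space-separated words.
Answer: MISS MISS HIT HIT

Derivation:
vaddr=93: (0,5) not in TLB -> MISS, insert
vaddr=6: (0,0) not in TLB -> MISS, insert
vaddr=1: (0,0) in TLB -> HIT
vaddr=89: (0,5) in TLB -> HIT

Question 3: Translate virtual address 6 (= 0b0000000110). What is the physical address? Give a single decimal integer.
Answer: 550

Derivation:
vaddr = 6 = 0b0000000110
Split: l1_idx=0, l2_idx=0, offset=6
L1[0] = 0
L2[0][0] = 34
paddr = 34 * 16 + 6 = 550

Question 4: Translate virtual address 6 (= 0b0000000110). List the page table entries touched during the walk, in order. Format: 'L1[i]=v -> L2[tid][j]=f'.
Answer: L1[0]=0 -> L2[0][0]=34

Derivation:
vaddr = 6 = 0b0000000110
Split: l1_idx=0, l2_idx=0, offset=6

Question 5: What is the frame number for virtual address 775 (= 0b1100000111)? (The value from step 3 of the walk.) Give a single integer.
vaddr = 775: l1_idx=6, l2_idx=0
L1[6] = 1; L2[1][0] = 77

Answer: 77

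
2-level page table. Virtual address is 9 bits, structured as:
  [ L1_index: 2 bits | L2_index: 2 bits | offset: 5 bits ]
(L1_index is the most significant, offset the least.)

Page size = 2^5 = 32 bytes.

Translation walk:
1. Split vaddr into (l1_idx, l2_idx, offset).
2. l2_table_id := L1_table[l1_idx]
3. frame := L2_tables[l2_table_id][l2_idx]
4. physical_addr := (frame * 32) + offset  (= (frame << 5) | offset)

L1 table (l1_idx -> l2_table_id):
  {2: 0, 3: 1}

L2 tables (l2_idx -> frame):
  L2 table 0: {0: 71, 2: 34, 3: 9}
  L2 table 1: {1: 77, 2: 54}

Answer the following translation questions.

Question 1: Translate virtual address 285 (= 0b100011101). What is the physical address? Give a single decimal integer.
Answer: 2301

Derivation:
vaddr = 285 = 0b100011101
Split: l1_idx=2, l2_idx=0, offset=29
L1[2] = 0
L2[0][0] = 71
paddr = 71 * 32 + 29 = 2301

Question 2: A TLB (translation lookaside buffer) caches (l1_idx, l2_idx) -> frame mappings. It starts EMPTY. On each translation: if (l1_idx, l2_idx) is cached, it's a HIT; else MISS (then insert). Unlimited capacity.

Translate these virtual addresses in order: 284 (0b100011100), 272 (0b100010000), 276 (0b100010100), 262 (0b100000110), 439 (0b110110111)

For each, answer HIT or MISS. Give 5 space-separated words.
vaddr=284: (2,0) not in TLB -> MISS, insert
vaddr=272: (2,0) in TLB -> HIT
vaddr=276: (2,0) in TLB -> HIT
vaddr=262: (2,0) in TLB -> HIT
vaddr=439: (3,1) not in TLB -> MISS, insert

Answer: MISS HIT HIT HIT MISS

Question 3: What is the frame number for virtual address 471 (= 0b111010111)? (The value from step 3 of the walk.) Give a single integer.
Answer: 54

Derivation:
vaddr = 471: l1_idx=3, l2_idx=2
L1[3] = 1; L2[1][2] = 54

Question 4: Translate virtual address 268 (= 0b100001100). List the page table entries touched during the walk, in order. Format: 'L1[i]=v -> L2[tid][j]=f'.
Answer: L1[2]=0 -> L2[0][0]=71

Derivation:
vaddr = 268 = 0b100001100
Split: l1_idx=2, l2_idx=0, offset=12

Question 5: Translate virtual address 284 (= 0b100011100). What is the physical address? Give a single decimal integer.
vaddr = 284 = 0b100011100
Split: l1_idx=2, l2_idx=0, offset=28
L1[2] = 0
L2[0][0] = 71
paddr = 71 * 32 + 28 = 2300

Answer: 2300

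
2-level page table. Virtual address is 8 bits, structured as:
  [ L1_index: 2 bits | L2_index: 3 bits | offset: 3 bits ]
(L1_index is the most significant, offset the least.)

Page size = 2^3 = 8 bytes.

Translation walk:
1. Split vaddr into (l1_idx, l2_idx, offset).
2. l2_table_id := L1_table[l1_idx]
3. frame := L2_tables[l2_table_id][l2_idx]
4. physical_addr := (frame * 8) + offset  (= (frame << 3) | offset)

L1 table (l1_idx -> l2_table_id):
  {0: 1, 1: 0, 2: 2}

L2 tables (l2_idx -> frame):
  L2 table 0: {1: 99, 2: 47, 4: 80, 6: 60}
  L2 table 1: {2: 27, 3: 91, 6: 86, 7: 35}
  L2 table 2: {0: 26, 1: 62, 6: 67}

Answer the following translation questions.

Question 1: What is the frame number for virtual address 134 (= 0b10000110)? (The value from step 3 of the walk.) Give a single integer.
Answer: 26

Derivation:
vaddr = 134: l1_idx=2, l2_idx=0
L1[2] = 2; L2[2][0] = 26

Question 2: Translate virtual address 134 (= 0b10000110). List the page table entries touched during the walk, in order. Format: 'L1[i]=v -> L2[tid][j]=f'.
vaddr = 134 = 0b10000110
Split: l1_idx=2, l2_idx=0, offset=6

Answer: L1[2]=2 -> L2[2][0]=26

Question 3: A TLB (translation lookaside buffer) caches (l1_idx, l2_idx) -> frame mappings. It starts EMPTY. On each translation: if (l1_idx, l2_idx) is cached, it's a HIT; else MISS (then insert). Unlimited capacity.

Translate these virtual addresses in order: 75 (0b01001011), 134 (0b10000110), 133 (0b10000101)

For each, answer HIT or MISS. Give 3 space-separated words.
vaddr=75: (1,1) not in TLB -> MISS, insert
vaddr=134: (2,0) not in TLB -> MISS, insert
vaddr=133: (2,0) in TLB -> HIT

Answer: MISS MISS HIT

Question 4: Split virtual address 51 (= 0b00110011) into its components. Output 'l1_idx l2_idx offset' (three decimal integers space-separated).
Answer: 0 6 3

Derivation:
vaddr = 51 = 0b00110011
  top 2 bits -> l1_idx = 0
  next 3 bits -> l2_idx = 6
  bottom 3 bits -> offset = 3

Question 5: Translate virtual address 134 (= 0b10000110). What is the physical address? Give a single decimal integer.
vaddr = 134 = 0b10000110
Split: l1_idx=2, l2_idx=0, offset=6
L1[2] = 2
L2[2][0] = 26
paddr = 26 * 8 + 6 = 214

Answer: 214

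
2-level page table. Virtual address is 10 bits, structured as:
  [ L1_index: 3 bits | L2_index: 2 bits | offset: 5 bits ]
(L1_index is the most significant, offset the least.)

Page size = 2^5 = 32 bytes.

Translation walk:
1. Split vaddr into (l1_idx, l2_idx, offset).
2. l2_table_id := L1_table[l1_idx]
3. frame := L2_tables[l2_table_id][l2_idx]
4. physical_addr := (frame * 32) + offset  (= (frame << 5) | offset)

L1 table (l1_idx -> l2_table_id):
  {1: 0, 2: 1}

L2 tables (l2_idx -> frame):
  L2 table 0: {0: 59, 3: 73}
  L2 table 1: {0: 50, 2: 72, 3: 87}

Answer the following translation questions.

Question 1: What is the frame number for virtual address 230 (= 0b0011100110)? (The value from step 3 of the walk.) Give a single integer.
Answer: 73

Derivation:
vaddr = 230: l1_idx=1, l2_idx=3
L1[1] = 0; L2[0][3] = 73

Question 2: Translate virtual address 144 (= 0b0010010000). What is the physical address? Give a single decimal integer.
vaddr = 144 = 0b0010010000
Split: l1_idx=1, l2_idx=0, offset=16
L1[1] = 0
L2[0][0] = 59
paddr = 59 * 32 + 16 = 1904

Answer: 1904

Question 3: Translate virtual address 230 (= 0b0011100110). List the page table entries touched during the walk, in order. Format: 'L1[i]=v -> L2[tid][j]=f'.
Answer: L1[1]=0 -> L2[0][3]=73

Derivation:
vaddr = 230 = 0b0011100110
Split: l1_idx=1, l2_idx=3, offset=6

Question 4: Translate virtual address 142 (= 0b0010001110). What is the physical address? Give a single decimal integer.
Answer: 1902

Derivation:
vaddr = 142 = 0b0010001110
Split: l1_idx=1, l2_idx=0, offset=14
L1[1] = 0
L2[0][0] = 59
paddr = 59 * 32 + 14 = 1902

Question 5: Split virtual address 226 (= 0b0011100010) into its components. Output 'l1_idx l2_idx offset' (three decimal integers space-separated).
Answer: 1 3 2

Derivation:
vaddr = 226 = 0b0011100010
  top 3 bits -> l1_idx = 1
  next 2 bits -> l2_idx = 3
  bottom 5 bits -> offset = 2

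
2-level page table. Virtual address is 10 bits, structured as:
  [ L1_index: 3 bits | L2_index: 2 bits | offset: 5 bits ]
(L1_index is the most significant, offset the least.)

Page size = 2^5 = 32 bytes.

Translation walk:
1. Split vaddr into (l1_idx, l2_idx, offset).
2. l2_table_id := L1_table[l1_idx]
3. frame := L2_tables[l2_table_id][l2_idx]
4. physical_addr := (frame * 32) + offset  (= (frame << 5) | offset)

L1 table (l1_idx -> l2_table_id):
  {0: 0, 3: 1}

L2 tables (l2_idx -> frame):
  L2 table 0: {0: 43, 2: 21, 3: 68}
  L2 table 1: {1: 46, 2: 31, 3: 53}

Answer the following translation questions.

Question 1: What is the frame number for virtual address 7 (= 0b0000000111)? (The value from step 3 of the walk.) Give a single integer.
vaddr = 7: l1_idx=0, l2_idx=0
L1[0] = 0; L2[0][0] = 43

Answer: 43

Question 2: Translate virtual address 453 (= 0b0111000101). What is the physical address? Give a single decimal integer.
vaddr = 453 = 0b0111000101
Split: l1_idx=3, l2_idx=2, offset=5
L1[3] = 1
L2[1][2] = 31
paddr = 31 * 32 + 5 = 997

Answer: 997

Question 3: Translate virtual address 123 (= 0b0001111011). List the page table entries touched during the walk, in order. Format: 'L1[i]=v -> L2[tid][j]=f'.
Answer: L1[0]=0 -> L2[0][3]=68

Derivation:
vaddr = 123 = 0b0001111011
Split: l1_idx=0, l2_idx=3, offset=27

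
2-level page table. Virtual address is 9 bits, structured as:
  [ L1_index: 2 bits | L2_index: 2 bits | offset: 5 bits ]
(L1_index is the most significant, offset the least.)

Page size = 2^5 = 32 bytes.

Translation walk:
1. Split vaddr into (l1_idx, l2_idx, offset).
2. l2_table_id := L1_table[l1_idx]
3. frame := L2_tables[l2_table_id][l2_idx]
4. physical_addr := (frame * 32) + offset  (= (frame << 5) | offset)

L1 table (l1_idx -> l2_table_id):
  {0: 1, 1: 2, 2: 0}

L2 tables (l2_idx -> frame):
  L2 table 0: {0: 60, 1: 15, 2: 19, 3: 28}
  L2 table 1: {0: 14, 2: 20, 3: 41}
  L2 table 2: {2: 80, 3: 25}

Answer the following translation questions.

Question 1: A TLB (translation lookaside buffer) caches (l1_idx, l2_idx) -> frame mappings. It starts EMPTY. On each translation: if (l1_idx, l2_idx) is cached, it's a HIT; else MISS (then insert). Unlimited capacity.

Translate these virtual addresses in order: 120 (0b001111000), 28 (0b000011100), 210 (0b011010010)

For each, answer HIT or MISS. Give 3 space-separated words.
Answer: MISS MISS MISS

Derivation:
vaddr=120: (0,3) not in TLB -> MISS, insert
vaddr=28: (0,0) not in TLB -> MISS, insert
vaddr=210: (1,2) not in TLB -> MISS, insert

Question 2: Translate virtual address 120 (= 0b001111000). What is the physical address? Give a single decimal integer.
vaddr = 120 = 0b001111000
Split: l1_idx=0, l2_idx=3, offset=24
L1[0] = 1
L2[1][3] = 41
paddr = 41 * 32 + 24 = 1336

Answer: 1336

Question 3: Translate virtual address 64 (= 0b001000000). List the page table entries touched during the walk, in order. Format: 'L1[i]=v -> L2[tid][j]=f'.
vaddr = 64 = 0b001000000
Split: l1_idx=0, l2_idx=2, offset=0

Answer: L1[0]=1 -> L2[1][2]=20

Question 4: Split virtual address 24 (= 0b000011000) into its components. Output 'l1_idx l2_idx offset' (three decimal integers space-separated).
vaddr = 24 = 0b000011000
  top 2 bits -> l1_idx = 0
  next 2 bits -> l2_idx = 0
  bottom 5 bits -> offset = 24

Answer: 0 0 24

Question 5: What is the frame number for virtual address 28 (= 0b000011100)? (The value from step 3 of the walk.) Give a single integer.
vaddr = 28: l1_idx=0, l2_idx=0
L1[0] = 1; L2[1][0] = 14

Answer: 14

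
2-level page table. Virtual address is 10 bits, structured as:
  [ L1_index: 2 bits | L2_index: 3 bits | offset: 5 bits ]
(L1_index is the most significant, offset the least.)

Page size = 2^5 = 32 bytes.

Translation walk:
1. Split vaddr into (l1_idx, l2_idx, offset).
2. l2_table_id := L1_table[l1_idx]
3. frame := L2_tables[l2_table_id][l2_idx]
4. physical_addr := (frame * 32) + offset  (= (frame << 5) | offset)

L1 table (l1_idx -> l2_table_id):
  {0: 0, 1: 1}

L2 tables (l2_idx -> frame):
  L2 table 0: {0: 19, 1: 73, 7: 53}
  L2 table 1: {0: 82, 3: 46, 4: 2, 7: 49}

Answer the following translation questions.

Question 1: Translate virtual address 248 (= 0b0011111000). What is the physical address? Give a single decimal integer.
Answer: 1720

Derivation:
vaddr = 248 = 0b0011111000
Split: l1_idx=0, l2_idx=7, offset=24
L1[0] = 0
L2[0][7] = 53
paddr = 53 * 32 + 24 = 1720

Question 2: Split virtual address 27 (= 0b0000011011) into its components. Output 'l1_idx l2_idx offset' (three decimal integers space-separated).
vaddr = 27 = 0b0000011011
  top 2 bits -> l1_idx = 0
  next 3 bits -> l2_idx = 0
  bottom 5 bits -> offset = 27

Answer: 0 0 27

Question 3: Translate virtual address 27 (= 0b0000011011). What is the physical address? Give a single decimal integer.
vaddr = 27 = 0b0000011011
Split: l1_idx=0, l2_idx=0, offset=27
L1[0] = 0
L2[0][0] = 19
paddr = 19 * 32 + 27 = 635

Answer: 635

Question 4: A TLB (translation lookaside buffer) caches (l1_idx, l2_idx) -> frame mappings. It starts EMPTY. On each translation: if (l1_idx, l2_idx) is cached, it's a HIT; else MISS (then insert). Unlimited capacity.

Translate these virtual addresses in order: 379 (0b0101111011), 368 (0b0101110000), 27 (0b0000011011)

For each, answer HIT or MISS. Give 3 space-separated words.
Answer: MISS HIT MISS

Derivation:
vaddr=379: (1,3) not in TLB -> MISS, insert
vaddr=368: (1,3) in TLB -> HIT
vaddr=27: (0,0) not in TLB -> MISS, insert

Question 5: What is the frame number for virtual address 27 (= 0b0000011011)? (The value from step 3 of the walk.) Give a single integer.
Answer: 19

Derivation:
vaddr = 27: l1_idx=0, l2_idx=0
L1[0] = 0; L2[0][0] = 19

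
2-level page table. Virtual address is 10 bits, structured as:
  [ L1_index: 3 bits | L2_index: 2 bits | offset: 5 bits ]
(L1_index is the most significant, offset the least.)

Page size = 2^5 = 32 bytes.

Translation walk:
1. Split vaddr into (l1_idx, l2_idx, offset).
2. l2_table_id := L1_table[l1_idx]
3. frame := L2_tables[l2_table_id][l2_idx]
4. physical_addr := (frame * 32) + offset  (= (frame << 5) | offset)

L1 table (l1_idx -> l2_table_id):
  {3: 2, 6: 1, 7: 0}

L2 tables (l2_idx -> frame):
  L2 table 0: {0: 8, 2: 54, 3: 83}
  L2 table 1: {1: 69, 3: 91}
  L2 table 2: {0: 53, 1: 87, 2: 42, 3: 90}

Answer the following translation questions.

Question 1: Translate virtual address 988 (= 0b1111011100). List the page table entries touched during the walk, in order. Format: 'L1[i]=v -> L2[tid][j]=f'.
vaddr = 988 = 0b1111011100
Split: l1_idx=7, l2_idx=2, offset=28

Answer: L1[7]=0 -> L2[0][2]=54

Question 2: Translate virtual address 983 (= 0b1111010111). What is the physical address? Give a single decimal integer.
Answer: 1751

Derivation:
vaddr = 983 = 0b1111010111
Split: l1_idx=7, l2_idx=2, offset=23
L1[7] = 0
L2[0][2] = 54
paddr = 54 * 32 + 23 = 1751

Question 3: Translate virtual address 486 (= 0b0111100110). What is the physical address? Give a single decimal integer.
vaddr = 486 = 0b0111100110
Split: l1_idx=3, l2_idx=3, offset=6
L1[3] = 2
L2[2][3] = 90
paddr = 90 * 32 + 6 = 2886

Answer: 2886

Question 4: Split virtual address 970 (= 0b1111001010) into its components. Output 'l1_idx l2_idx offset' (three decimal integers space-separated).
vaddr = 970 = 0b1111001010
  top 3 bits -> l1_idx = 7
  next 2 bits -> l2_idx = 2
  bottom 5 bits -> offset = 10

Answer: 7 2 10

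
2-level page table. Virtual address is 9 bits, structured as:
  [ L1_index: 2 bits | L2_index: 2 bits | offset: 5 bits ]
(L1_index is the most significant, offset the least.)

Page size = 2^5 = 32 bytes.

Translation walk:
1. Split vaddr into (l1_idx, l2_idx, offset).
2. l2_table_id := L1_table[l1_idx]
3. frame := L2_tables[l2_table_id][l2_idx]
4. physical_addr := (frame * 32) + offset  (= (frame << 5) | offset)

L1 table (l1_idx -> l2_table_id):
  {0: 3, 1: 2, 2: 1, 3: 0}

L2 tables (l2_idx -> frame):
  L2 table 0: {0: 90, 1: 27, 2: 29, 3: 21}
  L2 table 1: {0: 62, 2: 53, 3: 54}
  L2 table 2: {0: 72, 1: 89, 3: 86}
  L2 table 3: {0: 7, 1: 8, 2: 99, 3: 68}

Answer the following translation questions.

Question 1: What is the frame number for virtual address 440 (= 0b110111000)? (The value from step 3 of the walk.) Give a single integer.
Answer: 27

Derivation:
vaddr = 440: l1_idx=3, l2_idx=1
L1[3] = 0; L2[0][1] = 27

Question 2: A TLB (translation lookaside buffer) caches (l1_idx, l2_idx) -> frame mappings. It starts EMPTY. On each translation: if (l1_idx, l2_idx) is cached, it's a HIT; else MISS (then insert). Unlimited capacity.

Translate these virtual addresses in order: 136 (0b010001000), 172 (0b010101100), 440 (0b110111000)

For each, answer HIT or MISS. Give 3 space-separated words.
Answer: MISS MISS MISS

Derivation:
vaddr=136: (1,0) not in TLB -> MISS, insert
vaddr=172: (1,1) not in TLB -> MISS, insert
vaddr=440: (3,1) not in TLB -> MISS, insert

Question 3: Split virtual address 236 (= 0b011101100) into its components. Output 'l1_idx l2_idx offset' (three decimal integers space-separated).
vaddr = 236 = 0b011101100
  top 2 bits -> l1_idx = 1
  next 2 bits -> l2_idx = 3
  bottom 5 bits -> offset = 12

Answer: 1 3 12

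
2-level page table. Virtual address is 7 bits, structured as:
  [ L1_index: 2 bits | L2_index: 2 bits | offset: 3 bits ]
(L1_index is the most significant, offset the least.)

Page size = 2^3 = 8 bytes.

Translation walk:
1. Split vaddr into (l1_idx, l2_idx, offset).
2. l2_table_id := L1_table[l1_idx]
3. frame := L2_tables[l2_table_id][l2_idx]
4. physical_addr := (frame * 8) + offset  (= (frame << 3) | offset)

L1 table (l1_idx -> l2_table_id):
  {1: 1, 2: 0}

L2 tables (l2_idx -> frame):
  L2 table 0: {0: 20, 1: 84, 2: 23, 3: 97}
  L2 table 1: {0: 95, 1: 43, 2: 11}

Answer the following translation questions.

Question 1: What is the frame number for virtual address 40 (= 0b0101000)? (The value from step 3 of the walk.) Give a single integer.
Answer: 43

Derivation:
vaddr = 40: l1_idx=1, l2_idx=1
L1[1] = 1; L2[1][1] = 43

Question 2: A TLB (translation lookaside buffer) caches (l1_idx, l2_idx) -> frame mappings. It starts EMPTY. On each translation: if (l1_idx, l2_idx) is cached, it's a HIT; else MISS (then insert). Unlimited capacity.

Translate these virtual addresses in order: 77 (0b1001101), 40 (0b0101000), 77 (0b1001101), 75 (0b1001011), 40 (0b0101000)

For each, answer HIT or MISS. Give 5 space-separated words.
Answer: MISS MISS HIT HIT HIT

Derivation:
vaddr=77: (2,1) not in TLB -> MISS, insert
vaddr=40: (1,1) not in TLB -> MISS, insert
vaddr=77: (2,1) in TLB -> HIT
vaddr=75: (2,1) in TLB -> HIT
vaddr=40: (1,1) in TLB -> HIT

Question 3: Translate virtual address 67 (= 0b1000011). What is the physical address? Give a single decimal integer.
Answer: 163

Derivation:
vaddr = 67 = 0b1000011
Split: l1_idx=2, l2_idx=0, offset=3
L1[2] = 0
L2[0][0] = 20
paddr = 20 * 8 + 3 = 163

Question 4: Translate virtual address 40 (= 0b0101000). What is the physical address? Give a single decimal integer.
Answer: 344

Derivation:
vaddr = 40 = 0b0101000
Split: l1_idx=1, l2_idx=1, offset=0
L1[1] = 1
L2[1][1] = 43
paddr = 43 * 8 + 0 = 344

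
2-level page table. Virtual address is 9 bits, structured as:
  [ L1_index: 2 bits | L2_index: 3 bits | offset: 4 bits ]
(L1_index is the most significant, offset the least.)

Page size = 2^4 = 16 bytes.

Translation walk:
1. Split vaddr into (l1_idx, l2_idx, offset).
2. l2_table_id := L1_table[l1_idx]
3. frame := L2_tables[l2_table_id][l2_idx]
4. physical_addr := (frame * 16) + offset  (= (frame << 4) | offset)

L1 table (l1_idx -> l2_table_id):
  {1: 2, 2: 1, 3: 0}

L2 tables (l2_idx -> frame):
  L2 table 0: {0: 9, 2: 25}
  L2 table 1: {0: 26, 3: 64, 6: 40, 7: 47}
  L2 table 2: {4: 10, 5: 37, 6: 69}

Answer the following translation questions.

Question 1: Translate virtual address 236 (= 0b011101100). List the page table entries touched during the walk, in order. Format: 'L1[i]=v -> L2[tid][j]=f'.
vaddr = 236 = 0b011101100
Split: l1_idx=1, l2_idx=6, offset=12

Answer: L1[1]=2 -> L2[2][6]=69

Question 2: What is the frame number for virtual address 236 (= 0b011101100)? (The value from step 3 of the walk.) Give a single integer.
vaddr = 236: l1_idx=1, l2_idx=6
L1[1] = 2; L2[2][6] = 69

Answer: 69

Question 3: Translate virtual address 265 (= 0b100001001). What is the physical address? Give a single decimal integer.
vaddr = 265 = 0b100001001
Split: l1_idx=2, l2_idx=0, offset=9
L1[2] = 1
L2[1][0] = 26
paddr = 26 * 16 + 9 = 425

Answer: 425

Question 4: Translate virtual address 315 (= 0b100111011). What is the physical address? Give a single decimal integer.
Answer: 1035

Derivation:
vaddr = 315 = 0b100111011
Split: l1_idx=2, l2_idx=3, offset=11
L1[2] = 1
L2[1][3] = 64
paddr = 64 * 16 + 11 = 1035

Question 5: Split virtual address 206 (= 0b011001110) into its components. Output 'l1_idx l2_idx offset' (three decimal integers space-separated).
vaddr = 206 = 0b011001110
  top 2 bits -> l1_idx = 1
  next 3 bits -> l2_idx = 4
  bottom 4 bits -> offset = 14

Answer: 1 4 14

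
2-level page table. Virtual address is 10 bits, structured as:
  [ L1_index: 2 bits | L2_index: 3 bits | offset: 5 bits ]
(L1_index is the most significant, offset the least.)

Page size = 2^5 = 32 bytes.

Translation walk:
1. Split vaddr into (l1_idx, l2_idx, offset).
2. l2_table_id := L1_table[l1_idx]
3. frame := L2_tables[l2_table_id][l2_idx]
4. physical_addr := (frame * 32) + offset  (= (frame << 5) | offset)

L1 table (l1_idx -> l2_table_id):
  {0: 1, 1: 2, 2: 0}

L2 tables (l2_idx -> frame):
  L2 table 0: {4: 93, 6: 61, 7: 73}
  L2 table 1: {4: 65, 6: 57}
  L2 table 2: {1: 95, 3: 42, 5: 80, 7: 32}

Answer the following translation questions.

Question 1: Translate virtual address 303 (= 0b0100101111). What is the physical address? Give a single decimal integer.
vaddr = 303 = 0b0100101111
Split: l1_idx=1, l2_idx=1, offset=15
L1[1] = 2
L2[2][1] = 95
paddr = 95 * 32 + 15 = 3055

Answer: 3055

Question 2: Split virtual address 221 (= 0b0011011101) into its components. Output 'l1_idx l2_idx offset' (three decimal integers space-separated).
vaddr = 221 = 0b0011011101
  top 2 bits -> l1_idx = 0
  next 3 bits -> l2_idx = 6
  bottom 5 bits -> offset = 29

Answer: 0 6 29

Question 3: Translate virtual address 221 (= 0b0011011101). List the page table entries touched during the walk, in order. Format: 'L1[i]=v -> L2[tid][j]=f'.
vaddr = 221 = 0b0011011101
Split: l1_idx=0, l2_idx=6, offset=29

Answer: L1[0]=1 -> L2[1][6]=57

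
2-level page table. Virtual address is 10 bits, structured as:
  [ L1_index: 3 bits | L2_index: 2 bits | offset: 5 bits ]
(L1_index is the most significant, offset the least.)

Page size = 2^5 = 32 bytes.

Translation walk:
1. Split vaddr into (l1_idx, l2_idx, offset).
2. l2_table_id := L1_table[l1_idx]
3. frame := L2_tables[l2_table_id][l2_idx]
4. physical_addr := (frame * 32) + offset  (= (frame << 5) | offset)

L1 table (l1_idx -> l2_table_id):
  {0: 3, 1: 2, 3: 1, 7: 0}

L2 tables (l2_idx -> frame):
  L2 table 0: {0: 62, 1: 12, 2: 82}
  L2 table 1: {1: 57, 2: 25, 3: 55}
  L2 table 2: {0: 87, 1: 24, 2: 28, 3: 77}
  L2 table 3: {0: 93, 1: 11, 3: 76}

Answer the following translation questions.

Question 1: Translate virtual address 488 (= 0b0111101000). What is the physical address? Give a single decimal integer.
Answer: 1768

Derivation:
vaddr = 488 = 0b0111101000
Split: l1_idx=3, l2_idx=3, offset=8
L1[3] = 1
L2[1][3] = 55
paddr = 55 * 32 + 8 = 1768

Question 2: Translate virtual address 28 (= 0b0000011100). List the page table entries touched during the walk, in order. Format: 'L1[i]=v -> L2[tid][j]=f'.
vaddr = 28 = 0b0000011100
Split: l1_idx=0, l2_idx=0, offset=28

Answer: L1[0]=3 -> L2[3][0]=93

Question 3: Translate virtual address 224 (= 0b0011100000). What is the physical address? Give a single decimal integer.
vaddr = 224 = 0b0011100000
Split: l1_idx=1, l2_idx=3, offset=0
L1[1] = 2
L2[2][3] = 77
paddr = 77 * 32 + 0 = 2464

Answer: 2464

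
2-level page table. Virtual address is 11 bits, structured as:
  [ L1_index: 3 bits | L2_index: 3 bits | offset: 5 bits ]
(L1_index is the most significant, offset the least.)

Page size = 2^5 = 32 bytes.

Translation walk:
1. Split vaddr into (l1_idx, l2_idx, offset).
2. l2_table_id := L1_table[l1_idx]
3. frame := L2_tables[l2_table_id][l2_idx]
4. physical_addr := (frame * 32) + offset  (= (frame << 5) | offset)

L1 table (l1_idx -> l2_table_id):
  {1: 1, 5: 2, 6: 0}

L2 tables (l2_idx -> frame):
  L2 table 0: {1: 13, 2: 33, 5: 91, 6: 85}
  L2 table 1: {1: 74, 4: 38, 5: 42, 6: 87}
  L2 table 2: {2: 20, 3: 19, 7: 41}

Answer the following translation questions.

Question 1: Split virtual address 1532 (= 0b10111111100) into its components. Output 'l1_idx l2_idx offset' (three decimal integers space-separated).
vaddr = 1532 = 0b10111111100
  top 3 bits -> l1_idx = 5
  next 3 bits -> l2_idx = 7
  bottom 5 bits -> offset = 28

Answer: 5 7 28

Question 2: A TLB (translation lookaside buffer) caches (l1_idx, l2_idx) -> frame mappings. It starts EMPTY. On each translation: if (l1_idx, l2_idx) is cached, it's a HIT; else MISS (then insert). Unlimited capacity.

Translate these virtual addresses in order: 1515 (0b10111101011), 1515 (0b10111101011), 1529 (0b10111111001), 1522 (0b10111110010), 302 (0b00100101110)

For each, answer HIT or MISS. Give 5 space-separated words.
Answer: MISS HIT HIT HIT MISS

Derivation:
vaddr=1515: (5,7) not in TLB -> MISS, insert
vaddr=1515: (5,7) in TLB -> HIT
vaddr=1529: (5,7) in TLB -> HIT
vaddr=1522: (5,7) in TLB -> HIT
vaddr=302: (1,1) not in TLB -> MISS, insert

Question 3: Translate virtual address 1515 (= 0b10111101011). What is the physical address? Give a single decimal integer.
vaddr = 1515 = 0b10111101011
Split: l1_idx=5, l2_idx=7, offset=11
L1[5] = 2
L2[2][7] = 41
paddr = 41 * 32 + 11 = 1323

Answer: 1323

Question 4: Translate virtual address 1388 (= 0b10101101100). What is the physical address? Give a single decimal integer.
Answer: 620

Derivation:
vaddr = 1388 = 0b10101101100
Split: l1_idx=5, l2_idx=3, offset=12
L1[5] = 2
L2[2][3] = 19
paddr = 19 * 32 + 12 = 620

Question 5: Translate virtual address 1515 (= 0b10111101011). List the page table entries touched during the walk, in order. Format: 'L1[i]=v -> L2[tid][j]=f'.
Answer: L1[5]=2 -> L2[2][7]=41

Derivation:
vaddr = 1515 = 0b10111101011
Split: l1_idx=5, l2_idx=7, offset=11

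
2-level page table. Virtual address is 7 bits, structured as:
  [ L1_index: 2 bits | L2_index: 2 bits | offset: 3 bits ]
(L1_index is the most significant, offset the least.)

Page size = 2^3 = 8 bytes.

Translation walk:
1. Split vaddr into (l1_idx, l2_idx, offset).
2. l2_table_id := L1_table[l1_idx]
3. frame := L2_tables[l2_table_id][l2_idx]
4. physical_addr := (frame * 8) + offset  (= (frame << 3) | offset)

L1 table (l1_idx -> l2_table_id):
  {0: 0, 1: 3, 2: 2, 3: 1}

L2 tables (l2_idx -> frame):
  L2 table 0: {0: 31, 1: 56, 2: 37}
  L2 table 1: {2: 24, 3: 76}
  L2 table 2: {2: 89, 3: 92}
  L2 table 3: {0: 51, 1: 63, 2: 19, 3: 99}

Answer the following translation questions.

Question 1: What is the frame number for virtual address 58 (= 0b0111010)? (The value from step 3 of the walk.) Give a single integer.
vaddr = 58: l1_idx=1, l2_idx=3
L1[1] = 3; L2[3][3] = 99

Answer: 99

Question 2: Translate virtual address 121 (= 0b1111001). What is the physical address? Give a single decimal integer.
vaddr = 121 = 0b1111001
Split: l1_idx=3, l2_idx=3, offset=1
L1[3] = 1
L2[1][3] = 76
paddr = 76 * 8 + 1 = 609

Answer: 609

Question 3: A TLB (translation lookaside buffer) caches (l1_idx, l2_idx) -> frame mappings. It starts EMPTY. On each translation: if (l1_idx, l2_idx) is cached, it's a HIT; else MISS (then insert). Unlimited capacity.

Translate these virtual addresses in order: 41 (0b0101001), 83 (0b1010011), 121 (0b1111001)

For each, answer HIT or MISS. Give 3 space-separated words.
vaddr=41: (1,1) not in TLB -> MISS, insert
vaddr=83: (2,2) not in TLB -> MISS, insert
vaddr=121: (3,3) not in TLB -> MISS, insert

Answer: MISS MISS MISS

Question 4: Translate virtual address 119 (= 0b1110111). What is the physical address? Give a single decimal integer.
Answer: 199

Derivation:
vaddr = 119 = 0b1110111
Split: l1_idx=3, l2_idx=2, offset=7
L1[3] = 1
L2[1][2] = 24
paddr = 24 * 8 + 7 = 199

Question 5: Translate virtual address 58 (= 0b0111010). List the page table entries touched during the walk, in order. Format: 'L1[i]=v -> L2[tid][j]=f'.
Answer: L1[1]=3 -> L2[3][3]=99

Derivation:
vaddr = 58 = 0b0111010
Split: l1_idx=1, l2_idx=3, offset=2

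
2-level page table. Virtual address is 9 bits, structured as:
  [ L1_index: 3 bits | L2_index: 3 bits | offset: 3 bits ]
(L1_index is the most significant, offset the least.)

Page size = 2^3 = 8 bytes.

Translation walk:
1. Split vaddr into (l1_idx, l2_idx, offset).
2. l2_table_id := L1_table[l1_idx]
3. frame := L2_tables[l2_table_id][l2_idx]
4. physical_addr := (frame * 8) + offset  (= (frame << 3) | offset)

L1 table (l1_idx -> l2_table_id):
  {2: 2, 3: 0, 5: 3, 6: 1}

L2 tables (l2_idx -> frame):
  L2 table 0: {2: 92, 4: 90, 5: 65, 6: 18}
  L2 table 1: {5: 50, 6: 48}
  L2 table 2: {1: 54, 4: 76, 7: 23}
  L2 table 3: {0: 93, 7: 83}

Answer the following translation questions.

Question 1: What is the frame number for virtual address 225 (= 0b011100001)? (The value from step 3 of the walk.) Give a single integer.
Answer: 90

Derivation:
vaddr = 225: l1_idx=3, l2_idx=4
L1[3] = 0; L2[0][4] = 90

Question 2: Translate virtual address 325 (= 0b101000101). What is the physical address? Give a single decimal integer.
Answer: 749

Derivation:
vaddr = 325 = 0b101000101
Split: l1_idx=5, l2_idx=0, offset=5
L1[5] = 3
L2[3][0] = 93
paddr = 93 * 8 + 5 = 749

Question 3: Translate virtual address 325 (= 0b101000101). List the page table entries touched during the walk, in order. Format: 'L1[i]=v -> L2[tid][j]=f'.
Answer: L1[5]=3 -> L2[3][0]=93

Derivation:
vaddr = 325 = 0b101000101
Split: l1_idx=5, l2_idx=0, offset=5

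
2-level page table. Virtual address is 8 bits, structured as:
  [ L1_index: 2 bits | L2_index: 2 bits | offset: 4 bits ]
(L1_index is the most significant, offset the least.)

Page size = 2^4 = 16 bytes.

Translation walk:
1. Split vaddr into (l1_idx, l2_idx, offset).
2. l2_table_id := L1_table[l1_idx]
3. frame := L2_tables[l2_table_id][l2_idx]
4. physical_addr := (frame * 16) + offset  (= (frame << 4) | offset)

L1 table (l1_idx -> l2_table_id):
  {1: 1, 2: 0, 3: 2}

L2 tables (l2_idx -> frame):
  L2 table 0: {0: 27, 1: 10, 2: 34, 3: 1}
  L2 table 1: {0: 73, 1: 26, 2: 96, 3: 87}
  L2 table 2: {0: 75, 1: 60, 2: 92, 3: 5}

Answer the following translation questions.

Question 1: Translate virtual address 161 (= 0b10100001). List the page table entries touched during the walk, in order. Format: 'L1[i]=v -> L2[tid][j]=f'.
Answer: L1[2]=0 -> L2[0][2]=34

Derivation:
vaddr = 161 = 0b10100001
Split: l1_idx=2, l2_idx=2, offset=1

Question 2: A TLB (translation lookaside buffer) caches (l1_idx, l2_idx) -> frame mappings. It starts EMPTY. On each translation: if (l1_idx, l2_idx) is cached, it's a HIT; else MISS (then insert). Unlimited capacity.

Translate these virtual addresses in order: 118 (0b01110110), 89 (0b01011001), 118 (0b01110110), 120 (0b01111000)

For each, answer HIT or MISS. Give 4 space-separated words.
Answer: MISS MISS HIT HIT

Derivation:
vaddr=118: (1,3) not in TLB -> MISS, insert
vaddr=89: (1,1) not in TLB -> MISS, insert
vaddr=118: (1,3) in TLB -> HIT
vaddr=120: (1,3) in TLB -> HIT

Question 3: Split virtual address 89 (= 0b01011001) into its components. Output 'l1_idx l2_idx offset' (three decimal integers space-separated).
vaddr = 89 = 0b01011001
  top 2 bits -> l1_idx = 1
  next 2 bits -> l2_idx = 1
  bottom 4 bits -> offset = 9

Answer: 1 1 9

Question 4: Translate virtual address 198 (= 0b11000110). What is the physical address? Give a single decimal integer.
Answer: 1206

Derivation:
vaddr = 198 = 0b11000110
Split: l1_idx=3, l2_idx=0, offset=6
L1[3] = 2
L2[2][0] = 75
paddr = 75 * 16 + 6 = 1206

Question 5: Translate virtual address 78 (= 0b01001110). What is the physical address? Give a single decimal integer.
Answer: 1182

Derivation:
vaddr = 78 = 0b01001110
Split: l1_idx=1, l2_idx=0, offset=14
L1[1] = 1
L2[1][0] = 73
paddr = 73 * 16 + 14 = 1182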